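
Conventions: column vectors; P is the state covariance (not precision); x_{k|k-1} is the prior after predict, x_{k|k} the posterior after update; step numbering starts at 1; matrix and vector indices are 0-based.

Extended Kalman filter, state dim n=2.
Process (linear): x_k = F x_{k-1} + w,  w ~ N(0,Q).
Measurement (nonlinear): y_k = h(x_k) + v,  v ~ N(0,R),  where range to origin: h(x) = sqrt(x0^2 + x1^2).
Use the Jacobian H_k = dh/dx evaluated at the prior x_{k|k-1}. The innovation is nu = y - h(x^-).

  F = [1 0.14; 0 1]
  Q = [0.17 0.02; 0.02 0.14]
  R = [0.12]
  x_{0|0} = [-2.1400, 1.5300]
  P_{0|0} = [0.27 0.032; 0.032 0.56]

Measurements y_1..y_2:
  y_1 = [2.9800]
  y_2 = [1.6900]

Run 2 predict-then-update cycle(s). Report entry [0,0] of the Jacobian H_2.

H_jac[0,0] = -0.7229

step 1: x^-=[-1.9258, 1.5300]  P^-=[0.4599 0.1304; 0.1304 0.7000]  H_jac=[-0.7830 0.6221]  S=[0.5458]  K=[-0.5112; 0.6107]  nu=[0.5204]  x^+=[-2.1918, 1.8478]  P^+=[0.3173 0.3008; 0.3008 0.4964]
step 2: x^-=[-1.9331, 1.8478]  P^-=[0.5813 0.3903; 0.3903 0.6364]  H_jac=[-0.7229 0.6910]  S=[0.3377]  K=[-0.4457; 0.4667]  nu=[-0.9842]  x^+=[-1.4945, 1.3885]  P^+=[0.5142 0.4605; 0.4605 0.5629]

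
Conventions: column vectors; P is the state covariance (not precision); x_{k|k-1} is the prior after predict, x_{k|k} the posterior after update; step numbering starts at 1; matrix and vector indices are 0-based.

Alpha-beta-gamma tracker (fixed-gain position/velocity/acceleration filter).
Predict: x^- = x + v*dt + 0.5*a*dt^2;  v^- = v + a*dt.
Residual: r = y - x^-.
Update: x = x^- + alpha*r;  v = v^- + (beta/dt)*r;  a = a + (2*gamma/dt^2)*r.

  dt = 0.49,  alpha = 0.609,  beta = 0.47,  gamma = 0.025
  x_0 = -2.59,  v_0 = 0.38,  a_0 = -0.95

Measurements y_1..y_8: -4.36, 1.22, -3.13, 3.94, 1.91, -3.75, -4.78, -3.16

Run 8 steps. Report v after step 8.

v_post = -3.6205

step 1: x_pred=-2.5178  r=-1.8422  x^+=-3.6397  v^+=-1.8525  a^+=-1.3336
step 2: x_pred=-4.7075  r=5.9275  x^+=-1.0977  v^+=3.1796  a^+=-0.0992
step 3: x_pred=0.4485  r=-3.5785  x^+=-1.7308  v^+=-0.3014  a^+=-0.8444
step 4: x_pred=-1.9799  r=5.9199  x^+=1.6253  v^+=4.9631  a^+=0.3884
step 5: x_pred=4.1039  r=-2.1939  x^+=2.7678  v^+=3.0491  a^+=-0.0685
step 6: x_pred=4.2536  r=-8.0036  x^+=-0.6206  v^+=-4.6614  a^+=-1.7352
step 7: x_pred=-3.1130  r=-1.6670  x^+=-4.1282  v^+=-7.1107  a^+=-2.0824
step 8: x_pred=-7.8624  r=4.7024  x^+=-4.9986  v^+=-3.6205  a^+=-1.1031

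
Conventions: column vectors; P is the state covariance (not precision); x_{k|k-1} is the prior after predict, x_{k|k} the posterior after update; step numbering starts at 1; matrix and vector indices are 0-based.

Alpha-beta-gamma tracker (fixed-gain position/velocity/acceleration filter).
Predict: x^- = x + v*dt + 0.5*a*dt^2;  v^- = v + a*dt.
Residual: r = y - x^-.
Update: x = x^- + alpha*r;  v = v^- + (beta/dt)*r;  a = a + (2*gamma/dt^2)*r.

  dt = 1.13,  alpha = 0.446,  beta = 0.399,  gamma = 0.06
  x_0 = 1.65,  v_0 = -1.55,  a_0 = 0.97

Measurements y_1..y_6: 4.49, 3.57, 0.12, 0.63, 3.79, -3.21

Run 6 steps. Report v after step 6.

step 1: x_pred=0.5178  r=3.9722  x^+=2.2894  v^+=0.9487  a^+=1.3433
step 2: x_pred=4.2190  r=-0.6490  x^+=3.9296  v^+=2.2374  a^+=1.2823
step 3: x_pred=7.2765  r=-7.1565  x^+=4.0847  v^+=1.1595  a^+=0.6097
step 4: x_pred=5.7842  r=-5.1542  x^+=3.4854  v^+=0.0285  a^+=0.1254
step 5: x_pred=3.5977  r=0.1923  x^+=3.6835  v^+=0.2381  a^+=0.1434
step 6: x_pred=4.0441  r=-7.2541  x^+=0.8088  v^+=-2.1612  a^+=-0.5383

v_post = -2.1612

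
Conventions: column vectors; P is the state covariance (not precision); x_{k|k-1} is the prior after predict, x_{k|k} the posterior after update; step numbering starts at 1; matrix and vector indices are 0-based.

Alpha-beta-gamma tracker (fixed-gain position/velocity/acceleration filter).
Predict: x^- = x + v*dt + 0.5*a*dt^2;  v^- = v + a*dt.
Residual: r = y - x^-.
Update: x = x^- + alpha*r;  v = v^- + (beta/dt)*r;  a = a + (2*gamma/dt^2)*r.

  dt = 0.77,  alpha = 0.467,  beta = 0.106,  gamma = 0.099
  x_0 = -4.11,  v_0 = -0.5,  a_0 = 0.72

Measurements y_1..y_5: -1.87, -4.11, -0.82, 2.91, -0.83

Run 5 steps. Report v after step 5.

v_post = 4.2998

step 1: x_pred=-4.2816  r=2.4116  x^+=-3.1554  v^+=0.3864  a^+=1.5253
step 2: x_pred=-2.4057  r=-1.7043  x^+=-3.2016  v^+=1.3263  a^+=0.9562
step 3: x_pred=-1.8969  r=1.0769  x^+=-1.3940  v^+=2.2108  a^+=1.3158
step 4: x_pred=0.6984  r=2.2116  x^+=1.7312  v^+=3.5284  a^+=2.0544
step 5: x_pred=5.0571  r=-5.8871  x^+=2.3078  v^+=4.2998  a^+=0.0884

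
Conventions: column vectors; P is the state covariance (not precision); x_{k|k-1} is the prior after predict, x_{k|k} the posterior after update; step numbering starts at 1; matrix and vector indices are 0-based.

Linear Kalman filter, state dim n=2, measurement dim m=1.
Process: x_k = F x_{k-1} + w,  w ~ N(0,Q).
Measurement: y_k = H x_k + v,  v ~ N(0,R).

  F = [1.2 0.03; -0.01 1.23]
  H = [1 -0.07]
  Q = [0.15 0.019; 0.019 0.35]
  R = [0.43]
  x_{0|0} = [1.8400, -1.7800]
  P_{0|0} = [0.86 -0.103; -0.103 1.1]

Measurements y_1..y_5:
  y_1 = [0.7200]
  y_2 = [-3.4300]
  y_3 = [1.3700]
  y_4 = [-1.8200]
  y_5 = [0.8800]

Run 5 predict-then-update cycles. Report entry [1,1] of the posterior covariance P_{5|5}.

P_post[1,1] = 12.9065

step 1: x^-=[2.1546, -2.2078]  P^-=[1.3820 -0.1027; -0.1027 2.0168]  S=[1.8362]  K=[0.7565; -0.1328]  nu=[-1.5891]  x^+=[0.9524, -1.9967]  P^+=[0.3310 0.0818; 0.0818 1.9844]
step 2: x^-=[1.0829, -2.4655]  P^-=[0.6344 0.2090; 0.2090 3.3502]  S=[1.0515]  K=[0.5894; -0.0243]  nu=[-4.6855]  x^+=[-1.6786, -2.3516]  P^+=[0.2691 0.2240; 0.2240 3.3496]
step 3: x^-=[-2.0848, -2.8757]  P^-=[0.5567 0.4700; 0.4700 5.4122]  S=[0.9474]  K=[0.5529; 0.0962]  nu=[3.2535]  x^+=[-0.2861, -2.5628]  P^+=[0.2671 0.4196; 0.4196 5.4034]
step 4: x^-=[-0.4202, -3.1494]  P^-=[0.5697 0.8344; 0.8344 8.5145]  S=[0.9246]  K=[0.5530; 0.2578]  nu=[-1.6202]  x^+=[-1.3162, -3.5670]  P^+=[0.2870 0.7026; 0.7026 8.4530]
step 5: x^-=[-1.6864, -4.3743]  P^-=[0.6214 1.3642; 1.3642 13.1214]  S=[0.9247]  K=[0.5687; 0.4820]  nu=[2.2602]  x^+=[-0.4010, -3.2848]  P^+=[0.3223 1.1107; 1.1107 12.9065]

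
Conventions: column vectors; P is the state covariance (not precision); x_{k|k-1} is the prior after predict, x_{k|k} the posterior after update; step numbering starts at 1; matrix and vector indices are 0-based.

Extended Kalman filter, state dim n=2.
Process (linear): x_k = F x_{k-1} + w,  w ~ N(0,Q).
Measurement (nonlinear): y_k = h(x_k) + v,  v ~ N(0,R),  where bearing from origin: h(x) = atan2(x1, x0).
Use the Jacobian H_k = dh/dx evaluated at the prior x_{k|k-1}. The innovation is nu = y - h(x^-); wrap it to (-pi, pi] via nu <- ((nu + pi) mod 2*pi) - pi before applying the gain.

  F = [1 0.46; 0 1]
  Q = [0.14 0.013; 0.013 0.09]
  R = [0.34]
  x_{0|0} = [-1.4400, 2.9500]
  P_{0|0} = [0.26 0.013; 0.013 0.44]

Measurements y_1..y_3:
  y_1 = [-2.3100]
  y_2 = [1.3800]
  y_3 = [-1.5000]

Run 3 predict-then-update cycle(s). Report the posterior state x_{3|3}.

x_post = [2.9870, 3.0154]

step 1: x^-=[-0.0830, 2.9500]  P^-=[0.5051 0.2284; 0.2284 0.5300]  H_jac=[-0.3387 -0.0095]  S=[0.3995]  K=[-0.4337; -0.2063]  nu=[2.3743]  x^+=[-1.1127, 2.4602]  P^+=[0.4299 0.1927; 0.1927 0.5130]
step 2: x^-=[0.0190, 2.4602]  P^-=[0.8557 0.4416; 0.4416 0.6030]  H_jac=[-0.4065 0.0031]  S=[0.4802]  K=[-0.7213; -0.3698]  nu=[-0.1831]  x^+=[0.1510, 2.5279]  P^+=[0.6058 0.3135; 0.3135 0.5373]
step 3: x^-=[1.3139, 2.5279]  P^-=[1.1480 0.5737; 0.5737 0.6273]  H_jac=[-0.3115 0.1619]  S=[0.4099]  K=[-0.6456; -0.1881]  nu=[-2.5915]  x^+=[2.9870, 3.0154]  P^+=[0.9771 0.5239; 0.5239 0.6128]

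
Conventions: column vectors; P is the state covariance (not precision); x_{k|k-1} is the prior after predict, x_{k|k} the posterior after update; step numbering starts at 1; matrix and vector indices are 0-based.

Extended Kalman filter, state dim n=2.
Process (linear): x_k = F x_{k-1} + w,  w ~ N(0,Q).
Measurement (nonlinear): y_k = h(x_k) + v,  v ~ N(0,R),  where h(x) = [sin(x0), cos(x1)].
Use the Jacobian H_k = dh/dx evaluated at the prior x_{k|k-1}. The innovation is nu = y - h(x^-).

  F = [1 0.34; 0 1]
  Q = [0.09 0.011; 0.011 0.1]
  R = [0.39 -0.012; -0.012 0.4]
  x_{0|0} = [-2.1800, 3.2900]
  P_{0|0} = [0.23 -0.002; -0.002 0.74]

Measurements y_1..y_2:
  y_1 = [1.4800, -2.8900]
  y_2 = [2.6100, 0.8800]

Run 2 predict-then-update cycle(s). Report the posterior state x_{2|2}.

x_post = [2.2734, 4.7965]

step 1: x^-=[-1.0614, 3.2900]  P^-=[0.4042 0.2606; 0.2606 0.8400]  H_jac=[0.4877 0.0000; 0.0000 0.1479]  S=[0.4861 0.0068; 0.0068 0.4184]  K=[0.4043 0.0855; 0.2573 0.2927]  nu=[2.3530, -1.9010]  x^+=[-0.2728, 3.3391]  P^+=[0.3212 0.1986; 0.1986 0.7709]
step 2: x^-=[0.8625, 3.3391]  P^-=[0.6354 0.4717; 0.4717 0.8709]  H_jac=[0.6505 0.0000; 0.0000 0.1962]  S=[0.6589 0.0482; 0.0482 0.4335]  K=[0.6167 0.1449; 0.4405 0.3452]  nu=[1.8505, 1.8606]  x^+=[2.2734, 4.7965]  P^+=[0.3671 0.2577; 0.2577 0.6768]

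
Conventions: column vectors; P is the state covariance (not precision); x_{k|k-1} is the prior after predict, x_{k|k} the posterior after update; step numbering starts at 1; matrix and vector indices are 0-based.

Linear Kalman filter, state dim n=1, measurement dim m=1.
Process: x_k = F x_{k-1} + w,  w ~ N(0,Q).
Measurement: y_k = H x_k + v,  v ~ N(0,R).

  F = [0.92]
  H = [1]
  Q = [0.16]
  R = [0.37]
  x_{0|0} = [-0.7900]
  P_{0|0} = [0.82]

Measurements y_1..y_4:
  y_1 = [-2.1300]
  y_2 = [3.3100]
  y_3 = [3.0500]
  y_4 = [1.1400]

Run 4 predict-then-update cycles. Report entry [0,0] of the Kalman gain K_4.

K[0,0] = 0.4517

step 1: x^-=[-0.7268]  P^-=[0.8540]  S=[1.2240]  K=[0.6977]  nu=[-1.4032]  x^+=[-1.7058]  P^+=[0.2582]
step 2: x^-=[-1.5694]  P^-=[0.3785]  S=[0.7485]  K=[0.5057]  nu=[4.8794]  x^+=[0.8980]  P^+=[0.1871]
step 3: x^-=[0.8262]  P^-=[0.3184]  S=[0.6884]  K=[0.4625]  nu=[2.2238]  x^+=[1.8547]  P^+=[0.1711]
step 4: x^-=[1.7063]  P^-=[0.3048]  S=[0.6748]  K=[0.4517]  nu=[-0.5663]  x^+=[1.4505]  P^+=[0.1671]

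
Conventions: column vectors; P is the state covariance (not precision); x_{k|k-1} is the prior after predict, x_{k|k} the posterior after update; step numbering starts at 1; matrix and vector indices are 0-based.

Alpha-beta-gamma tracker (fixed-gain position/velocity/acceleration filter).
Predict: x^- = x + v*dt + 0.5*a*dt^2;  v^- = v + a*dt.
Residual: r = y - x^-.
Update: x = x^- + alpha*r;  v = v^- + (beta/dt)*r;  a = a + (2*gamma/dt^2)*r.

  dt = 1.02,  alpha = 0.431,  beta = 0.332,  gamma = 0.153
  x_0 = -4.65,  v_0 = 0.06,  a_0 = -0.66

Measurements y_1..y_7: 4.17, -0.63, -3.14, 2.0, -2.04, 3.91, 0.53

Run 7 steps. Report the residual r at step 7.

resid = 4.1820

step 1: x_pred=-4.9321  r=9.1021  x^+=-1.0091  v^+=2.3495  a^+=2.0171
step 2: x_pred=2.4366  r=-3.0666  x^+=1.1149  v^+=3.4087  a^+=1.1151
step 3: x_pred=5.1719  r=-8.3119  x^+=1.5895  v^+=1.8407  a^+=-1.3295
step 4: x_pred=2.7754  r=-0.7754  x^+=2.4412  v^+=0.2322  a^+=-1.5576
step 5: x_pred=1.8678  r=-3.9078  x^+=0.1835  v^+=-2.6285  a^+=-2.7070
step 6: x_pred=-3.9057  r=7.8157  x^+=-0.5371  v^+=-2.8457  a^+=-0.4082
step 7: x_pred=-3.6520  r=4.1820  x^+=-1.8496  v^+=-1.9008  a^+=0.8218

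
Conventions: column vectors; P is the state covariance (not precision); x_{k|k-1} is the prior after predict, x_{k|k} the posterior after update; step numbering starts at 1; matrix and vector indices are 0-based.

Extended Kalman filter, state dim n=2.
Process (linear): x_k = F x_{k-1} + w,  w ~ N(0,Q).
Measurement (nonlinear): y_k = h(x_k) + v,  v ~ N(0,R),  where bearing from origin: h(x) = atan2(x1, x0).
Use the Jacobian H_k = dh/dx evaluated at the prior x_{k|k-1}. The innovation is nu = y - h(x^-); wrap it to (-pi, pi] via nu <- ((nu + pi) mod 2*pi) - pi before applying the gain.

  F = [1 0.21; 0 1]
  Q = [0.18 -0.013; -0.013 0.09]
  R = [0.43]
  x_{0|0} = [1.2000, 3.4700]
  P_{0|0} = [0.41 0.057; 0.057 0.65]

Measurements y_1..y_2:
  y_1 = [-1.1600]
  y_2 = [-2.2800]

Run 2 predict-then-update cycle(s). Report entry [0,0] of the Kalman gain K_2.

step 1: x^-=[1.9287, 3.4700]  P^-=[0.6426 0.1805; 0.1805 0.7400]  H_jac=[-0.2202 0.1224]  S=[0.4625]  K=[-0.2581; 0.1099]  nu=[-2.2235]  x^+=[2.5027, 3.2257]  P^+=[0.6118 0.1936; 0.1936 0.7344]
step 2: x^-=[3.1801, 3.2257]  P^-=[0.9055 0.3348; 0.3348 0.8244]  H_jac=[-0.1572 0.1550]  S=[0.4559]  K=[-0.1984; 0.1648]  nu=[-3.0725]  x^+=[3.7898, 2.7193]  P^+=[0.8875 0.3498; 0.3498 0.8120]

K[0,0] = -0.1984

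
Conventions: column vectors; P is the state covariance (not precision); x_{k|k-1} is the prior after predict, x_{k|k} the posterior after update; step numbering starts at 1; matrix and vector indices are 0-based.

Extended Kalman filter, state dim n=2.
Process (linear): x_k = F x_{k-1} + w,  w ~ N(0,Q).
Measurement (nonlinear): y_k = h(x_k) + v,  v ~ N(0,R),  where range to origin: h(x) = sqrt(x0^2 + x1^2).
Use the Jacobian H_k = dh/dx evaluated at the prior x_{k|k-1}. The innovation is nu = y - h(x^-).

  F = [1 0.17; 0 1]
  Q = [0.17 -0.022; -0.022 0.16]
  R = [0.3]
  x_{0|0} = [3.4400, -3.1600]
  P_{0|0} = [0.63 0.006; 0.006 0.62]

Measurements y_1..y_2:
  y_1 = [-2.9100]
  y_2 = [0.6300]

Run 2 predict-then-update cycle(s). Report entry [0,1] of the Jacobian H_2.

step 1: x^-=[2.9028, -3.1600]  P^-=[0.8200 0.0894; 0.0894 0.7800]  H_jac=[0.6765 -0.7364]  S=[1.0092]  K=[0.4844; -0.5093]  nu=[-7.2009]  x^+=[-0.5853, 0.5071]  P^+=[0.5832 0.3384; 0.3384 0.5183]
step 2: x^-=[-0.4991, 0.5071]  P^-=[0.8832 0.4045; 0.4045 0.6783]  H_jac=[-0.7015 0.7127]  S=[0.6747]  K=[-0.4910; 0.2959]  nu=[-0.0815]  x^+=[-0.4591, 0.4830]  P^+=[0.7205 0.5025; 0.5025 0.6192]

H_jac[0,1] = 0.7127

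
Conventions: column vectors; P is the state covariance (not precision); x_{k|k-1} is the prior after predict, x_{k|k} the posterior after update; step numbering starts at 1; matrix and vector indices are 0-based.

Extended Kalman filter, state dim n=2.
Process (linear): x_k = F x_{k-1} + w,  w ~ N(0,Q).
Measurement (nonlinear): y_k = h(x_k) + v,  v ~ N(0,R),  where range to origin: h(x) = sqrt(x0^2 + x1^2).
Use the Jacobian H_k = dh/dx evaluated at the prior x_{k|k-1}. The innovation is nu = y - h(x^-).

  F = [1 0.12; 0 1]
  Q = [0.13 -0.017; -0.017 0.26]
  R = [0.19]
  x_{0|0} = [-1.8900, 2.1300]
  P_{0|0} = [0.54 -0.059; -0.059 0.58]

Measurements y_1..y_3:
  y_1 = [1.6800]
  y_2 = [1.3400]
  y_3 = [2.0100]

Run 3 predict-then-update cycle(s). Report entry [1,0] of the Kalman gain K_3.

step 1: x^-=[-1.6344, 2.1300]  P^-=[0.6642 -0.0064; -0.0064 0.8400]  H_jac=[-0.6088 0.7934]  S=[0.9710]  K=[-0.4216; 0.6903]  nu=[-1.0048]  x^+=[-1.2107, 1.4364]  P^+=[0.4916 0.2762; 0.2762 0.3773]
step 2: x^-=[-1.0384, 1.4364]  P^-=[0.6933 0.3045; 0.3045 0.6373]  H_jac=[-0.5859 0.8104]  S=[0.5574]  K=[-0.2860; 0.6065]  nu=[-0.4324]  x^+=[-0.9147, 1.1741]  P^+=[0.6477 0.4012; 0.4012 0.4322]
step 3: x^-=[-0.7738, 1.1741]  P^-=[0.8802 0.4361; 0.4361 0.6922]  H_jac=[-0.5503 0.8350]  S=[0.5384]  K=[-0.2234; 0.6278]  nu=[0.6038]  x^+=[-0.9087, 1.5532]  P^+=[0.8533 0.5116; 0.5116 0.4800]

K[1,0] = 0.6278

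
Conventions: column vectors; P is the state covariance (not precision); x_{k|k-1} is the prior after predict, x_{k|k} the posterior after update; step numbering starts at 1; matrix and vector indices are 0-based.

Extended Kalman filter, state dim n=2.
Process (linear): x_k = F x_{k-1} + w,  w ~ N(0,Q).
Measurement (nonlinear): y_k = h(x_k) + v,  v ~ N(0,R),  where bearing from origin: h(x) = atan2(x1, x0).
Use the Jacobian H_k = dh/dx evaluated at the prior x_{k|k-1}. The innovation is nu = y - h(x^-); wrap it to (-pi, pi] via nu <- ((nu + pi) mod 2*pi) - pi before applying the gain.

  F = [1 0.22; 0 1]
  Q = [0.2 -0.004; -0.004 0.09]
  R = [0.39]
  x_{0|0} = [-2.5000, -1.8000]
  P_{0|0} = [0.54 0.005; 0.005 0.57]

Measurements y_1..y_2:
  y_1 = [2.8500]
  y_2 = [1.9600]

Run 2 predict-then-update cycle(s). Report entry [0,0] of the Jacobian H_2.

H_jac[0,0] = 0.1096

step 1: x^-=[-2.8960, -1.8000]  P^-=[0.7698 0.1264; 0.1264 0.6600]  H_jac=[0.1548 -0.2491]  S=[0.4396]  K=[0.1995; -0.3294]  nu=[-0.8477]  x^+=[-3.0651, -1.5208]  P^+=[0.7523 0.1553; 0.1553 0.6123]
step 2: x^-=[-3.3996, -1.5208]  P^-=[1.0503 0.2860; 0.2860 0.7023]  H_jac=[0.1096 -0.2451]  S=[0.4294]  K=[0.1049; -0.3278]  nu=[-1.6022]  x^+=[-3.5677, -0.9955]  P^+=[1.0455 0.3008; 0.3008 0.6561]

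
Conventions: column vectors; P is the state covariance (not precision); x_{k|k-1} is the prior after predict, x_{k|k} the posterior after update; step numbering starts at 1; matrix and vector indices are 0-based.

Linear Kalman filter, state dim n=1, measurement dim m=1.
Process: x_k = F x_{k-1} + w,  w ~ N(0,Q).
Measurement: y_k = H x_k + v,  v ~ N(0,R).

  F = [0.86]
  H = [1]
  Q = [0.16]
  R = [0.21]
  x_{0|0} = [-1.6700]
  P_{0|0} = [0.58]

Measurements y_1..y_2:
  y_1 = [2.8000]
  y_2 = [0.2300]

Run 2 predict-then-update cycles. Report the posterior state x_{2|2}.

x_post = [0.7590]

step 1: x^-=[-1.4362]  P^-=[0.5890]  S=[0.7990]  K=[0.7372]  nu=[4.2362]  x^+=[1.6866]  P^+=[0.1548]
step 2: x^-=[1.4504]  P^-=[0.2745]  S=[0.4845]  K=[0.5666]  nu=[-1.2204]  x^+=[0.7590]  P^+=[0.1190]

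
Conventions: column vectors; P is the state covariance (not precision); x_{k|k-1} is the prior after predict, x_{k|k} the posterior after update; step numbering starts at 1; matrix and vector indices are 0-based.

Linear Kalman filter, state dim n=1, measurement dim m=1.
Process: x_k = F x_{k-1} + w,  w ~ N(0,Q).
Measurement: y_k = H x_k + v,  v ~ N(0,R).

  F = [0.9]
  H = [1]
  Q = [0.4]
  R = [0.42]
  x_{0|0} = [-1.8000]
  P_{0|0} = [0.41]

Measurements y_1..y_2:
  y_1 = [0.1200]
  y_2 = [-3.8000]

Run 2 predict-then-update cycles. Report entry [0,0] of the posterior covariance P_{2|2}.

P_post[0,0] = 0.2498

step 1: x^-=[-1.6200]  P^-=[0.7321]  S=[1.1521]  K=[0.6354]  nu=[1.7400]  x^+=[-0.5143]  P^+=[0.2669]
step 2: x^-=[-0.4629]  P^-=[0.6162]  S=[1.0362]  K=[0.5947]  nu=[-3.3371]  x^+=[-2.4474]  P^+=[0.2498]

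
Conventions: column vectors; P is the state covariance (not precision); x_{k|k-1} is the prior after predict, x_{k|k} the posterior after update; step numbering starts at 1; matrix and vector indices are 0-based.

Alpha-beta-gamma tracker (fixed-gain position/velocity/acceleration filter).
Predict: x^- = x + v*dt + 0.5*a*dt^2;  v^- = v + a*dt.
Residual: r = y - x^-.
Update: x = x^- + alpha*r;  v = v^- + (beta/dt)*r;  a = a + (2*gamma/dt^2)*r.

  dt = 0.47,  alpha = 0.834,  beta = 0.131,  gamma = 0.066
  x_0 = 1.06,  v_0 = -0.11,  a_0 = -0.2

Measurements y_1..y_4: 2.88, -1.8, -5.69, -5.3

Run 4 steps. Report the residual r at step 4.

resid = 1.3740

step 1: x_pred=0.9862  r=1.8938  x^+=2.5656  v^+=0.3238  a^+=0.9316
step 2: x_pred=2.8207  r=-4.6207  x^+=-1.0330  v^+=-0.5262  a^+=-1.8295
step 3: x_pred=-1.4823  r=-4.2077  x^+=-4.9915  v^+=-2.5588  a^+=-4.3438
step 4: x_pred=-6.6740  r=1.3740  x^+=-5.5281  v^+=-4.2175  a^+=-3.5228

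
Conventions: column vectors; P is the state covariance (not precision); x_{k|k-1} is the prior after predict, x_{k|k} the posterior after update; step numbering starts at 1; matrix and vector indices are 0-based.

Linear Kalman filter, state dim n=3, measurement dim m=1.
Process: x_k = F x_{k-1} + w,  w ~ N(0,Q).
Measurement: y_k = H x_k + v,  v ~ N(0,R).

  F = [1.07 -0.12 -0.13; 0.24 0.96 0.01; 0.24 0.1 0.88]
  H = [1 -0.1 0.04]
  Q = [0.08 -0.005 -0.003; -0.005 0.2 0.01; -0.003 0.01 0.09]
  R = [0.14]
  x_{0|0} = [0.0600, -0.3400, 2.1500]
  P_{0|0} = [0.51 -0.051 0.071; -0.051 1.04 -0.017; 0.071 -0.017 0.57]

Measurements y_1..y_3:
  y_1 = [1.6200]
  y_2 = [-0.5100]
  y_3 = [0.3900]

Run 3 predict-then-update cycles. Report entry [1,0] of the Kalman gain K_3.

K[1,0] = -0.6036

step 1: x^-=[-0.1745, -0.2905, 1.8724]  P^-=[0.6813 -0.0448 0.1129; -0.0448 1.1644 0.1320; 0.1129 0.1320 0.5957]  S=[0.8509]  K=[0.8113; -0.1833; 0.1452]  nu=[1.6906]  x^+=[1.1971, -0.6004, 2.1179]  P^+=[0.1213 0.0817 0.0127; 0.0817 1.1358 0.1547; 0.0127 0.1547 0.5778]
step 2: x^-=[1.0776, -0.2679, 2.0910]  P^-=[0.2252 -0.0436 -0.0520; -0.0436 1.2945 0.2855; -0.0520 0.2855 0.5923]  S=[0.3814]  K=[0.5965; -0.4238; -0.1490]  nu=[-1.6980]  x^+=[0.0647, 0.4517, 2.3441]  P^+=[0.0895 0.0528 -0.0181; 0.0528 1.2260 0.2614; -0.0181 0.2614 0.5838]
step 3: x^-=[-0.2897, 0.4726, 2.1235]  P^-=[0.2096 -0.1038 -0.1048; -0.1038 1.3644 0.3686; -0.1048 0.3686 0.6004]  S=[0.3737]  K=[0.5776; -0.6036; -0.3150]  nu=[0.6421]  x^+=[0.0811, 0.0851, 1.9213]  P^+=[0.0850 0.0264 -0.0369; 0.0264 1.2282 0.2976; -0.0369 0.2976 0.5634]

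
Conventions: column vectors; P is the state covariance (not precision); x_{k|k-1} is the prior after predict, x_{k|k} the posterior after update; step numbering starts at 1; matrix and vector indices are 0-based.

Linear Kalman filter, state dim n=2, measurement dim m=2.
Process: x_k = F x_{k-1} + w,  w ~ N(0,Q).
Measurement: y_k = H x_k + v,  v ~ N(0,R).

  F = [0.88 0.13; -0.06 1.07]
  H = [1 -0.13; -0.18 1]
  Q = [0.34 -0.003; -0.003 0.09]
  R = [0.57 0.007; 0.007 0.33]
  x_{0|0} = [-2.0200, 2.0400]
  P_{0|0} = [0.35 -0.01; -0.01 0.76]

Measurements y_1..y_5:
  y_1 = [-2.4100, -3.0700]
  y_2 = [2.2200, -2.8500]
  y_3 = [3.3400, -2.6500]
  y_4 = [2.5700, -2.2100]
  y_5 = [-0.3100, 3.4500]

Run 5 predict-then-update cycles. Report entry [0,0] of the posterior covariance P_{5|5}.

step 1: x^-=[-1.5124, 2.3040]  P^-=[0.6216 0.0749; 0.0749 0.9627]  S=[1.1884 -0.1534; -0.1534 1.2858]  K=[0.5191 0.0332; 0.0538 0.7446]  nu=[-0.5981, -5.6462]  x^+=[-2.0101, -1.9324]  P^+=[0.3052 0.0695; 0.0695 0.2586]
step 2: x^-=[-2.0201, -1.9470]  P^-=[0.5966 0.0818; 0.0818 0.3783]  S=[1.1517 -0.0659; -0.0659 0.6981]  K=[0.5094 0.0114; 0.0584 0.5262]  nu=[3.9870, -1.2666]  x^+=[-0.0034, -2.3807]  P^+=[0.2984 0.0610; 0.0610 0.1850]
step 3: x^-=[-0.3125, -2.5471]  P^-=[0.5882 0.0640; 0.0640 0.2951]  S=[1.1465 -0.0718; -0.0718 0.6211]  K=[0.5052 -0.0091; 0.0513 0.4625]  nu=[3.3214, -0.1591]  x^+=[1.3668, -2.4504]  P^+=[0.2949 0.0536; 0.0536 0.1626]
step 4: x^-=[0.8842, -2.7039]  P^-=[0.5834 0.0541; 0.0541 0.2704]  S=[1.1439 -0.0778; -0.0778 0.5998]  K=[0.5025 -0.0197; 0.0465 0.4406]  nu=[1.3342, 0.6531]  x^+=[1.5418, -2.3541]  P^+=[0.2928 0.0497; 0.0497 0.1547]
step 5: x^-=[1.0508, -2.6114]  P^-=[0.5807 0.0495; 0.0495 0.2617]  S=[1.1423 -0.0809; -0.0809 0.5927]  K=[0.5010 -0.0245; 0.0442 0.4326]  nu=[-1.7003, 6.2505]  x^+=[0.0460, 0.0174]  P^+=[0.2916 0.0479; 0.0479 0.1517]

P_post[0,0] = 0.2916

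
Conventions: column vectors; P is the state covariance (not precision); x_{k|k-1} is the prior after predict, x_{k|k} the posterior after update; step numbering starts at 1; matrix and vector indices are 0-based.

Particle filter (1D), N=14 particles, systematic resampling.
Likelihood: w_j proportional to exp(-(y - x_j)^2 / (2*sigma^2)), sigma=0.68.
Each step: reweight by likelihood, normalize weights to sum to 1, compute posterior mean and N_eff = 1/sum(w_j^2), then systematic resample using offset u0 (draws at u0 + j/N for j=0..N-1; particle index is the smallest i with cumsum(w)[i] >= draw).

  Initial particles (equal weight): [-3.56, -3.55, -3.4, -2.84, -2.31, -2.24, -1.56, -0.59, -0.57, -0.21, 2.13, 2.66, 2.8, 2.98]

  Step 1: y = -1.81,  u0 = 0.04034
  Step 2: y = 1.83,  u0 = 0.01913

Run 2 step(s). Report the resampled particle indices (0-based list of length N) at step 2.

step 1: w=[0.0106, 0.0111, 0.0190, 0.0927, 0.2228, 0.2390, 0.2728, 0.0584, 0.0554, 0.0183, 0.0000, 0.0000, 0.0000, 0.0000]  mean=-1.9502  Neff=5.0717  idx=[2, 3, 4, 4, 4, 5, 5, 5, 6, 6, 6, 6, 7, 8]
step 2: w=[0.0000, 0.0000, 0.0000, 0.0000, 0.0000, 0.0000, 0.0000, 0.0000, 0.0011, 0.0011, 0.0011, 0.0011, 0.4719, 0.5238]  mean=-0.5837  Neff=2.0118  idx=[12, 12, 12, 12, 12, 12, 12, 13, 13, 13, 13, 13, 13, 13]

resampled_idx = [12, 12, 12, 12, 12, 12, 12, 13, 13, 13, 13, 13, 13, 13]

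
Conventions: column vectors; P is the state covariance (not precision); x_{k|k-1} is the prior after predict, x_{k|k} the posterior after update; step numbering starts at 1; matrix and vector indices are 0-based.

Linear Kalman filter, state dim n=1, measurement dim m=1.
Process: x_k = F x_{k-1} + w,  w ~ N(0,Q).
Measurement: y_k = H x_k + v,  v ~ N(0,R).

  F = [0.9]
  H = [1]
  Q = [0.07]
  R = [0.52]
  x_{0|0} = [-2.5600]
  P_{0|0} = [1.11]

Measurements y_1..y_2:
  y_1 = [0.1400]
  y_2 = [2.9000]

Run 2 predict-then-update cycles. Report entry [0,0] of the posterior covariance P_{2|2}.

P_post[0,0] = 0.2071

step 1: x^-=[-2.3040]  P^-=[0.9691]  S=[1.4891]  K=[0.6508]  nu=[2.4440]  x^+=[-0.7135]  P^+=[0.3384]
step 2: x^-=[-0.6421]  P^-=[0.3441]  S=[0.8641]  K=[0.3982]  nu=[3.5421]  x^+=[0.7685]  P^+=[0.2071]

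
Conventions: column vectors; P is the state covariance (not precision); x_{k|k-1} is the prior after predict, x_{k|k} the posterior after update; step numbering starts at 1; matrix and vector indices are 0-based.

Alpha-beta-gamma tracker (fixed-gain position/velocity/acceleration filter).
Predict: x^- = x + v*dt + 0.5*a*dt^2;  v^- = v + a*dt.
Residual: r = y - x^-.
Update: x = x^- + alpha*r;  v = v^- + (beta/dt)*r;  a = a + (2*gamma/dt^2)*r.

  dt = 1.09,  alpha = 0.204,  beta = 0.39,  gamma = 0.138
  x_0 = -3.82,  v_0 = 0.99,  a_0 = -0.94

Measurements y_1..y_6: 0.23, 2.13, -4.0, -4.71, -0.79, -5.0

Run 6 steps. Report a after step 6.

a_post = -0.8810

step 1: x_pred=-3.2993  r=3.5293  x^+=-2.5793  v^+=1.2282  a^+=-0.1201
step 2: x_pred=-1.3120  r=3.4420  x^+=-0.6098  v^+=2.3288  a^+=0.6795
step 3: x_pred=2.3322  r=-6.3322  x^+=1.0404  v^+=0.8037  a^+=-0.7915
step 4: x_pred=1.4463  r=-6.1563  x^+=0.1904  v^+=-2.2617  a^+=-2.2217
step 5: x_pred=-3.5947  r=2.8047  x^+=-3.0225  v^+=-3.6798  a^+=-1.5701
step 6: x_pred=-7.9663  r=2.9663  x^+=-7.3612  v^+=-4.3299  a^+=-0.8810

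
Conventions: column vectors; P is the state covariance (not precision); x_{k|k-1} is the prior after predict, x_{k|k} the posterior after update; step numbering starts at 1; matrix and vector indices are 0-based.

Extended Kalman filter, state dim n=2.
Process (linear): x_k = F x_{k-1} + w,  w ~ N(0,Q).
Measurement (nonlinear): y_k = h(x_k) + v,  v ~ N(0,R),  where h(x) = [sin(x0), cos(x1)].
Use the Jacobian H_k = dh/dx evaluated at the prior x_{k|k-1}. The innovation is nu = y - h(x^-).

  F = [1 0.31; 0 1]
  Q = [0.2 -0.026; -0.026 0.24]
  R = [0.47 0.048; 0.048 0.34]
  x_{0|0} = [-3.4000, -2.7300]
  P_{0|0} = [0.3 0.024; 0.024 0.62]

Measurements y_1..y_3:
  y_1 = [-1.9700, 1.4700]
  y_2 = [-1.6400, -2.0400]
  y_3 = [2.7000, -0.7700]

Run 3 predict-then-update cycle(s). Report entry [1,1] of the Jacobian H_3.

step 1: x^-=[-4.2463, -2.7300]  P^-=[0.5745 0.1902; 0.1902 0.8600]  H_jac=[-0.4494 0.0000; 0.0000 0.4001]  S=[0.5860 0.0138; 0.0138 0.4776]  K=[-0.4446 0.1722; -0.1629 0.7250]  nu=[-2.8633, 2.3865]  x^+=[-2.5624, -0.5332]  P^+=[0.4466 0.0930; 0.0930 0.5966]
step 2: x^-=[-2.7277, -0.5332]  P^-=[0.7616 0.2519; 0.2519 0.8366]  H_jac=[-0.9156 0.0000; 0.0000 0.5083]  S=[1.1084 -0.0692; -0.0692 0.5561]  K=[-0.6195 0.1531; -0.1616 0.7445]  nu=[-1.2378, -2.9012]  x^+=[-2.4051, -2.4931]  P^+=[0.3100 0.0439; 0.0439 0.4828]
step 3: x^-=[-3.1780, -2.4931]  P^-=[0.5836 0.1676; 0.1676 0.7228]  H_jac=[-0.9993 0.0000; 0.0000 0.6040]  S=[1.0528 -0.0531; -0.0531 0.6036]  K=[-0.5479 0.1194; -0.1231 0.7123]  nu=[2.6636, 0.0270]  x^+=[-4.6342, -2.8018]  P^+=[0.2520 0.0237; 0.0237 0.3912]

H_jac[1,1] = 0.6040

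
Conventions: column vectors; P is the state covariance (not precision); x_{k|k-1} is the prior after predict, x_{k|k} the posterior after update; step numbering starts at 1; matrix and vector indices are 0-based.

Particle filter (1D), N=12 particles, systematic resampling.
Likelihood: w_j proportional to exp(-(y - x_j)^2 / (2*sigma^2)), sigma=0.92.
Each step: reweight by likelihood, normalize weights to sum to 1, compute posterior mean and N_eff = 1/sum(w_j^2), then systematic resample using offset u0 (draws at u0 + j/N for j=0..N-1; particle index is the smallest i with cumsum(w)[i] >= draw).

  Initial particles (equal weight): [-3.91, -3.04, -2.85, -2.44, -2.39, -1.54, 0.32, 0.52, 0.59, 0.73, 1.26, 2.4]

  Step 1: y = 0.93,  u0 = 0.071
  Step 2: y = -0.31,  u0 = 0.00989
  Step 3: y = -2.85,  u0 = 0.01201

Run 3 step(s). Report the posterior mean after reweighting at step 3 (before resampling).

post_mean = 0.4469

step 1: w=[0.0000, 0.0000, 0.0000, 0.0003, 0.0003, 0.0056, 0.1650, 0.1861, 0.1920, 0.2007, 0.1927, 0.0573]  mean=0.7796  Neff=5.5730  idx=[6, 6, 7, 7, 8, 8, 9, 9, 9, 10, 10, 11]
step 2: w=[0.1273, 0.1273, 0.1071, 0.1071, 0.0997, 0.0997, 0.0849, 0.0849, 0.0849, 0.0375, 0.0375, 0.0021]  mean=0.5960  Neff=10.0338  idx=[0, 0, 1, 2, 2, 3, 4, 5, 6, 7, 8, 9]
step 3: w=[0.1759, 0.1759, 0.1759, 0.0812, 0.0812, 0.0812, 0.0613, 0.0613, 0.0343, 0.0343, 0.0343, 0.0031]  mean=0.4469  Neff=8.0852  idx=[0, 0, 1, 1, 1, 2, 2, 3, 4, 5, 7, 9]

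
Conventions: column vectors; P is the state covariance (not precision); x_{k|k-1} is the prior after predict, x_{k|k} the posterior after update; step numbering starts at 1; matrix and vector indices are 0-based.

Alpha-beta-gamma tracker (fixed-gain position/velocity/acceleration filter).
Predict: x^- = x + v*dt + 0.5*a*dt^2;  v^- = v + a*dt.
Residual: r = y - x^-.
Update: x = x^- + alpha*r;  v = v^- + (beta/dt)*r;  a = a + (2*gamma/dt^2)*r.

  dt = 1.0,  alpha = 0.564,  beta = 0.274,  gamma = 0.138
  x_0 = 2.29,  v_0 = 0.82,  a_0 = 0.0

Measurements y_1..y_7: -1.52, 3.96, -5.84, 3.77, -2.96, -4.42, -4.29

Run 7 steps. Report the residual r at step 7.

step 1: x_pred=3.1100  r=-4.6300  x^+=0.4987  v^+=-0.4486  a^+=-1.2779
step 2: x_pred=-0.5889  r=4.5489  x^+=1.9767  v^+=-0.4801  a^+=-0.0224
step 3: x_pred=1.4854  r=-7.3254  x^+=-2.6461  v^+=-2.5097  a^+=-2.0442
step 4: x_pred=-6.1779  r=9.9479  x^+=-0.5673  v^+=-1.8281  a^+=0.7014
step 5: x_pred=-2.0447  r=-0.9153  x^+=-2.5609  v^+=-1.3775  a^+=0.4488
step 6: x_pred=-3.7140  r=-0.7060  x^+=-4.1122  v^+=-1.1221  a^+=0.2539
step 7: x_pred=-5.1074  r=0.8174  x^+=-4.6464  v^+=-0.6442  a^+=0.4795

resid = 0.8174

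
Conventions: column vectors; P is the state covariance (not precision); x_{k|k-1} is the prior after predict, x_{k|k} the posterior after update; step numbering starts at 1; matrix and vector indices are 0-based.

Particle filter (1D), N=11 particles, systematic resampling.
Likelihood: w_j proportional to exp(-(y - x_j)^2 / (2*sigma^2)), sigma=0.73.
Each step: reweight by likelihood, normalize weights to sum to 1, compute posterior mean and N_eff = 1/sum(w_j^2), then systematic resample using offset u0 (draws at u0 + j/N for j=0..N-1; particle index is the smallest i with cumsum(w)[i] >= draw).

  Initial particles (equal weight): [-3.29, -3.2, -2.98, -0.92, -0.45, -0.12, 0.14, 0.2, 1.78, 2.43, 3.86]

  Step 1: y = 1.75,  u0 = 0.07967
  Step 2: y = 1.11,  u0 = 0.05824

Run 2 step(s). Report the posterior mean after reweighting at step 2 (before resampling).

step 1: w=[0.0000, 0.0000, 0.0000, 0.0007, 0.0056, 0.0197, 0.0461, 0.0551, 0.5245, 0.3402, 0.0081]  mean=1.8034  Neff=2.5219  idx=[7, 8, 8, 8, 8, 8, 8, 9, 9, 9, 9]
step 2: w=[0.0888, 0.1268, 0.1268, 0.1268, 0.1268, 0.1268, 0.1268, 0.0377, 0.0377, 0.0377, 0.0377]  mean=1.7376  Neff=9.0938  idx=[0, 1, 2, 2, 3, 4, 5, 5, 6, 7, 10]

post_mean = 1.7376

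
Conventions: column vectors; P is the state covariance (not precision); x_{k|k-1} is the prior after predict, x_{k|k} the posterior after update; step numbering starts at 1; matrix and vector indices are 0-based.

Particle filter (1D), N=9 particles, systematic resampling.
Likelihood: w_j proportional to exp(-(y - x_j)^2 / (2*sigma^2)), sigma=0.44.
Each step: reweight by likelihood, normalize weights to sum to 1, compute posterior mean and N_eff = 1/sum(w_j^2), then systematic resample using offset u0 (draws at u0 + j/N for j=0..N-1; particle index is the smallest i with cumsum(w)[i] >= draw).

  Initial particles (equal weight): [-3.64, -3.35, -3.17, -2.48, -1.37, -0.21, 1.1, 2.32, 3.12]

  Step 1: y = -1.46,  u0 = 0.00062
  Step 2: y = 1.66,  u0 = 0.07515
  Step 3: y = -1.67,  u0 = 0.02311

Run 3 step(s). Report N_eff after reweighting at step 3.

step 1: w=[0.0000, 0.0001, 0.0005, 0.0639, 0.9189, 0.0166, 0.0000, 0.0000, 0.0000]  mean=-1.4228  Neff=1.1781  idx=[3, 4, 4, 4, 4, 4, 4, 4, 4]
step 2: w=[0.0000, 0.1250, 0.1250, 0.1250, 0.1250, 0.1250, 0.1250, 0.1250, 0.1250]  mean=-1.3700  Neff=8.0000  idx=[1, 2, 3, 4, 5, 6, 6, 7, 8]
step 3: w=[0.1111, 0.1111, 0.1111, 0.1111, 0.1111, 0.1111, 0.1111, 0.1111, 0.1111]  mean=-1.3700  Neff=9.0000  idx=[0, 1, 2, 3, 4, 5, 6, 7, 8]

N_eff = 9.0000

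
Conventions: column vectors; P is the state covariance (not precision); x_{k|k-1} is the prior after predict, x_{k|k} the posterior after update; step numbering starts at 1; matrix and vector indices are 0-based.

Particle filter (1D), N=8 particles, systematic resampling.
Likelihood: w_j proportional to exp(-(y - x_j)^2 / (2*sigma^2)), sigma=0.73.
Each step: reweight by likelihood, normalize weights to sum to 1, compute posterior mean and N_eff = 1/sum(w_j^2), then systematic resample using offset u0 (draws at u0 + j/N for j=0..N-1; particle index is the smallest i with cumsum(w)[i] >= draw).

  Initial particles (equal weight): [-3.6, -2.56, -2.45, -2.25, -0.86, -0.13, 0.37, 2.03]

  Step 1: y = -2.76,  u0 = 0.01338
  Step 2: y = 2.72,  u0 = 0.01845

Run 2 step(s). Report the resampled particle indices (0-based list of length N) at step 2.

step 1: w=[0.1606, 0.2999, 0.2845, 0.2439, 0.0105, 0.0005, 0.0000, 0.0000]  mean=-2.6010  Neff=3.9016  idx=[0, 0, 1, 1, 2, 2, 3, 3]
step 2: w=[0.0000, 0.0000, 0.0211, 0.0211, 0.0622, 0.0622, 0.4167, 0.4167]  mean=-2.2880  Neff=2.8097  idx=[2, 5, 6, 6, 6, 7, 7, 7]

resampled_idx = [2, 5, 6, 6, 6, 7, 7, 7]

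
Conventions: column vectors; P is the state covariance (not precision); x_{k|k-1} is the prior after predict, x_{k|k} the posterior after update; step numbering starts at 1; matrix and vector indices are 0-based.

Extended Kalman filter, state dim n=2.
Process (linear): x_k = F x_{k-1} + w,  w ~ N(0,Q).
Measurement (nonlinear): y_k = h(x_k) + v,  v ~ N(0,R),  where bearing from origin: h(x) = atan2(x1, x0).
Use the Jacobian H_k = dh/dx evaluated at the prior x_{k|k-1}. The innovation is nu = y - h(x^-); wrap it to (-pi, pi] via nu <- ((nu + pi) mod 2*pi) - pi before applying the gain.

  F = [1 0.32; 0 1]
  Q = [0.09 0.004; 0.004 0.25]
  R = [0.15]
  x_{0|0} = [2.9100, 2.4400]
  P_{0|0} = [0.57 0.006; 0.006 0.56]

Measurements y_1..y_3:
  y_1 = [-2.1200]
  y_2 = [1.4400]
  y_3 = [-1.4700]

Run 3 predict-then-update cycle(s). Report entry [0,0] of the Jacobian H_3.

H_jac[0,0] = -0.0507

step 1: x^-=[3.6908, 2.4400]  P^-=[0.7212 0.1892; 0.1892 0.8100]  H_jac=[-0.1246 0.1885]  S=[0.1811]  K=[-0.2994; 0.7130]  nu=[-2.7041]  x^+=[4.5004, 0.5118]  P^+=[0.7050 0.2279; 0.2279 0.7179]
step 2: x^-=[4.6642, 0.5118]  P^-=[1.0143 0.4616; 0.4616 0.9679]  H_jac=[-0.0232 0.2118]  S=[0.1894]  K=[0.3917; 1.0258]  nu=[1.3307]  x^+=[5.1854, 1.8768]  P^+=[0.9852 0.3855; 0.3855 0.7686]
step 3: x^-=[5.7860, 1.8768]  P^-=[1.4006 0.6354; 0.6354 1.0186]  H_jac=[-0.0507 0.1564]  S=[0.1684]  K=[0.1681; 0.7543]  nu=[-1.7837]  x^+=[5.4861, 0.5314]  P^+=[1.3959 0.6141; 0.6141 0.9228]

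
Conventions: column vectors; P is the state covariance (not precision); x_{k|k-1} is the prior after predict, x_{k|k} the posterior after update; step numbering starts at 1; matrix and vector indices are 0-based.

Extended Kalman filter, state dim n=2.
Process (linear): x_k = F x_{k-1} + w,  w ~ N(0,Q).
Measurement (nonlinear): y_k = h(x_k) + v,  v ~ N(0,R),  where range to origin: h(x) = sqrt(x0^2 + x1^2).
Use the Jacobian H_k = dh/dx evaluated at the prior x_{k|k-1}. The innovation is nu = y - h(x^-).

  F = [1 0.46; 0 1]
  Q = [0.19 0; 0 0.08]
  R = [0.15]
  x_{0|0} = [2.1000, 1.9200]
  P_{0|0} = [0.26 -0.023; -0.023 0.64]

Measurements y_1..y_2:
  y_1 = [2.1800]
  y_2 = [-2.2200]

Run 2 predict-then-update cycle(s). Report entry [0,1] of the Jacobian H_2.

H_jac[0,1] = 0.3793

step 1: x^-=[2.9832, 1.9200]  P^-=[0.5643 0.2714; 0.2714 0.7200]  H_jac=[0.8409 0.5412]  S=[1.0069]  K=[0.6171; 0.6136]  nu=[-1.3677]  x^+=[2.1392, 1.0807]  P^+=[0.1808 -0.1099; -0.1099 0.3408]
step 2: x^-=[2.6363, 1.0807]  P^-=[0.3418 0.0469; 0.0469 0.4208]  H_jac=[0.9253 0.3793]  S=[0.5361]  K=[0.6231; 0.3787]  nu=[-5.0693]  x^+=[-0.5225, -0.8388]  P^+=[0.1337 -0.0796; -0.0796 0.3440]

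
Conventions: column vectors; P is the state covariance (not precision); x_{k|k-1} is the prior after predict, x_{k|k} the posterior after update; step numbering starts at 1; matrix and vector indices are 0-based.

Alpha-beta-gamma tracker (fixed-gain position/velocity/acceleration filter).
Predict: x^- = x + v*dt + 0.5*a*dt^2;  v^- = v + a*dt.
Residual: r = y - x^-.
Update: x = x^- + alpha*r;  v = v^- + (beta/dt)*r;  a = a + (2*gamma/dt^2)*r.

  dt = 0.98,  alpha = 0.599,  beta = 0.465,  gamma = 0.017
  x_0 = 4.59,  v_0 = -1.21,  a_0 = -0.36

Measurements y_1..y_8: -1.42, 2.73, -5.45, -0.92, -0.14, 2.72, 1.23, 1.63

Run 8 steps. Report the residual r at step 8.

step 1: x_pred=3.2313  r=-4.6513  x^+=0.4452  v^+=-3.7698  a^+=-0.5247
step 2: x_pred=-3.5012  r=6.2312  x^+=0.2313  v^+=-1.3274  a^+=-0.3041
step 3: x_pred=-1.2155  r=-4.2345  x^+=-3.7520  v^+=-3.6346  a^+=-0.4540
step 4: x_pred=-7.5318  r=6.6118  x^+=-3.5713  v^+=-0.9422  a^+=-0.2199
step 5: x_pred=-4.6003  r=4.4603  x^+=-1.9286  v^+=0.9587  a^+=-0.0620
step 6: x_pred=-1.0189  r=3.7389  x^+=1.2207  v^+=2.6720  a^+=0.0704
step 7: x_pred=3.8730  r=-2.6430  x^+=2.2898  v^+=1.4868  a^+=-0.0232
step 8: x_pred=3.7358  r=-2.1058  x^+=2.4744  v^+=0.4649  a^+=-0.0978

resid = -2.1058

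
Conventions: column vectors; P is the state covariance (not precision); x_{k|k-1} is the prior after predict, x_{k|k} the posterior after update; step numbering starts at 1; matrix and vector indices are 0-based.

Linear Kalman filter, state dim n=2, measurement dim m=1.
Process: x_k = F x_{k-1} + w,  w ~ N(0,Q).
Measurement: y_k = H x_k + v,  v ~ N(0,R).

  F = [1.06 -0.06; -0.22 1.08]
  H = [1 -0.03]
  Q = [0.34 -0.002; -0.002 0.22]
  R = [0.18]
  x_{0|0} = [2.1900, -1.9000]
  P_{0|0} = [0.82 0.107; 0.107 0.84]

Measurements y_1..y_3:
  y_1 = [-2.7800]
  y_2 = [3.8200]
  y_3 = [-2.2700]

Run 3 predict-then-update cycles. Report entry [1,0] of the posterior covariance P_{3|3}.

P_post[1,0] = 0.0113

step 1: x^-=[2.4354, -2.5338]  P^-=[1.2508 -0.1237; -0.1237 1.1886]  S=[1.4393]  K=[0.8716; -0.1108]  nu=[-5.2914]  x^+=[-2.1767, -1.9477]  P^+=[0.1573 0.0152; 0.0152 1.1710]
step 2: x^-=[-2.1904, -1.6247]  P^-=[0.5191 -0.0970; -0.0970 1.5862]  S=[0.7063]  K=[0.7390; -0.2047]  nu=[5.9617]  x^+=[2.2154, -2.8449]  P^+=[0.1333 0.0099; 0.0099 1.5566]
step 3: x^-=[2.5190, -3.5598]  P^-=[0.4941 -0.1225; -0.1225 2.0374]  S=[0.6833]  K=[0.7285; -0.2688]  nu=[-4.8958]  x^+=[-1.0477, -2.2440]  P^+=[0.1315 0.0113; 0.0113 1.9880]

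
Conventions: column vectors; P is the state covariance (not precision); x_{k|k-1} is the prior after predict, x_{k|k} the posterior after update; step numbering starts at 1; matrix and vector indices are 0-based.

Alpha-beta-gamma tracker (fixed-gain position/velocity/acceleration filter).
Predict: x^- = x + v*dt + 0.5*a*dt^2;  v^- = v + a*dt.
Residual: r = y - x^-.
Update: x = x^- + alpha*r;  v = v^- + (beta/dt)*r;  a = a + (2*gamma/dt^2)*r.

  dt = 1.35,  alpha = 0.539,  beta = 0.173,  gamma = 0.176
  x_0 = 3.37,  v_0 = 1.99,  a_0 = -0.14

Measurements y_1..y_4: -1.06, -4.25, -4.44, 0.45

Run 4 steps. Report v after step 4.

v_post = -6.5128

step 1: x_pred=5.9289  r=-6.9889  x^+=2.1619  v^+=0.9054  a^+=-1.4898
step 2: x_pred=2.0265  r=-6.2765  x^+=-1.3565  v^+=-1.9102  a^+=-2.7021
step 3: x_pred=-6.3976  r=1.9576  x^+=-5.3425  v^+=-5.3072  a^+=-2.3240
step 4: x_pred=-14.6250  r=15.0750  x^+=-6.4996  v^+=-6.5128  a^+=0.5876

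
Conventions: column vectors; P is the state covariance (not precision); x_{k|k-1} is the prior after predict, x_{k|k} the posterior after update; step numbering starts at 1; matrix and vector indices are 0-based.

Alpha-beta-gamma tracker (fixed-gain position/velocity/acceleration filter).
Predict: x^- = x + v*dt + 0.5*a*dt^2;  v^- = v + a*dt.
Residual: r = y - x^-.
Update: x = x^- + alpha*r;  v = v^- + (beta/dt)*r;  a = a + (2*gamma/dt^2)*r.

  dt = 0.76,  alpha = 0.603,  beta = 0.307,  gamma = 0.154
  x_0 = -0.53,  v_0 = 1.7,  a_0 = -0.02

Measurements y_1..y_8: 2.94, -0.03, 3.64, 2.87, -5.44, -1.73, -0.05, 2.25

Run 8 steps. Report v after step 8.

step 1: x_pred=0.7562  r=2.1838  x^+=2.0730  v^+=2.5669  a^+=1.1445
step 2: x_pred=4.3544  r=-4.3844  x^+=1.7106  v^+=1.6657  a^+=-1.1935
step 3: x_pred=2.6318  r=1.0082  x^+=3.2398  v^+=1.1659  a^+=-0.6559
step 4: x_pred=3.9364  r=-1.0664  x^+=3.2934  v^+=0.2366  a^+=-1.2245
step 5: x_pred=3.1195  r=-8.5595  x^+=-2.0419  v^+=-4.1516  a^+=-5.7888
step 6: x_pred=-6.8689  r=5.1389  x^+=-3.7702  v^+=-6.4753  a^+=-3.0485
step 7: x_pred=-9.5718  r=9.5218  x^+=-3.8302  v^+=-4.9459  a^+=2.0289
step 8: x_pred=-7.0031  r=9.2531  x^+=-1.4235  v^+=0.3338  a^+=6.9630

v_post = 0.3338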